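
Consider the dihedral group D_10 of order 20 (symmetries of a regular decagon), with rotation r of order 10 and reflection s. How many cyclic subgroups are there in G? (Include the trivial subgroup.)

A cyclic subgroup of order d is generated by each of its φ(d) elements of order d, so the cyclic subgroups of order d number (#elements of order d)/φ(d).
Cyclic subgroups by order — order 1: 1; order 2: 11; order 5: 1; order 10: 1.
Total: 14.

14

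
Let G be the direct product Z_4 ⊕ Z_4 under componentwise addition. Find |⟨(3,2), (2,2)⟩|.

8

|⟨(3,2)⟩| = 4 and |⟨(2,2)⟩| = 2, so |H| is a multiple of lcm(4, 2) = 4 and divides |G| = 16.
Closing under the operation: H = {(0,0), (0,2), (1,0), (1,2), (2,0), (2,2), (3,0), (3,2)}, so |H| = 8.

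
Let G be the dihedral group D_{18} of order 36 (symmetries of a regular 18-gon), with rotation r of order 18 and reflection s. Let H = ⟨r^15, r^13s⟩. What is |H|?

|⟨r^15⟩| = 6 and |⟨r^13s⟩| = 2, so |H| is a multiple of lcm(6, 2) = 6 and divides |G| = 36.
Closing under the operation: H = {e, r^3, r^6, r^9, r^12, r^15, rs, r^4s, r^7s, r^10s, r^13s, r^16s}, so |H| = 12.

12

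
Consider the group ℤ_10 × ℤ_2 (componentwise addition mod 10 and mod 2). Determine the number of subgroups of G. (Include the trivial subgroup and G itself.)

10

|G| = 20, so by Lagrange every subgroup order divides 20. Divisors: 1, 2, 4, 5, 10, 20.
Subgroups by order — order 1: 1; order 2: 3; order 4: 1; order 5: 1; order 10: 3; order 20: 1.
Total: 1 + 3 + 1 + 1 + 3 + 1 = 10.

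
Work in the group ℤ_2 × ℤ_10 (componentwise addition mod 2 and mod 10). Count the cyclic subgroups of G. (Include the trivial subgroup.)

8

Each element a generates a cyclic subgroup ⟨a⟩; distinct elements may generate the same one (a cyclic group of order d has φ(d) generators).
Cyclic subgroups by order — order 1: 1; order 2: 3; order 5: 1; order 10: 3.
Total: 8.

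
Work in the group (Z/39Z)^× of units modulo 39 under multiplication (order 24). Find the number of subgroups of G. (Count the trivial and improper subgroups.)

16

|G| = 24, so by Lagrange every subgroup order divides 24. Divisors: 1, 2, 3, 4, 6, 8, 12, 24.
Subgroups by order — order 1: 1; order 2: 3; order 3: 1; order 4: 3; order 6: 3; order 8: 1; order 12: 3; order 24: 1.
Total: 1 + 3 + 1 + 3 + 3 + 1 + 3 + 1 = 16.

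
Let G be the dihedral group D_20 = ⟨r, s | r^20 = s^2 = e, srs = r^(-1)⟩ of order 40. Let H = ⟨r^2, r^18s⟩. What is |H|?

|⟨r^2⟩| = 10 and |⟨r^18s⟩| = 2, so |H| is a multiple of lcm(10, 2) = 10 and divides |G| = 40.
Closing under the operation: H = {e, r^2, r^4, r^6, r^8, r^10, r^12, r^14, r^16, r^18, s, r^2s, r^4s, r^6s, r^8s, r^10s, r^12s, r^14s, r^16s, r^18s}, so |H| = 20.

20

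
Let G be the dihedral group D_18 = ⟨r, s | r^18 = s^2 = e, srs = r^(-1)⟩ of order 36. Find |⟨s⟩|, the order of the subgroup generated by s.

2

Computing powers of s: the smallest k with (s)^k = e is k = 2.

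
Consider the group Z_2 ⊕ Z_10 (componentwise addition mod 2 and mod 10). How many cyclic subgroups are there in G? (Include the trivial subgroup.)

8

A cyclic subgroup of order d is generated by each of its φ(d) elements of order d, so the cyclic subgroups of order d number (#elements of order d)/φ(d).
Cyclic subgroups by order — order 1: 1; order 2: 3; order 5: 1; order 10: 3.
Total: 8.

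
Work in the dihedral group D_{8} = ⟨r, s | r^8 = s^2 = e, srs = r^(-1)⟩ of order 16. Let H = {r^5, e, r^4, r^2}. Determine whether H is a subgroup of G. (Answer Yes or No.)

No

r^2 ∈ H but its inverse r^6 ∉ H, so H is not a subgroup.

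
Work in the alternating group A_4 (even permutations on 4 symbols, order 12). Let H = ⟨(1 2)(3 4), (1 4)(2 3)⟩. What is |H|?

4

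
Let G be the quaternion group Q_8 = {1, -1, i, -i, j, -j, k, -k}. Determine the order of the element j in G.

Computing powers of j: the smallest k with (j)^k = e is k = 4.

4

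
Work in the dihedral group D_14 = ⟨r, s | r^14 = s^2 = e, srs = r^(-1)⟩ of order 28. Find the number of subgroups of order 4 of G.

7

|G| = 28 and 4 | 28, so subgroups of order 4 are possible by Lagrange.
The subgroups of order 4 are: {e, r^7, r^3s, r^10s}; {e, r^7, r^4s, r^11s}; {e, r^7, r^5s, r^12s}; {e, r^7, r^6s, r^13s}; … (7 in all).
So G has 7 subgroups of order 4.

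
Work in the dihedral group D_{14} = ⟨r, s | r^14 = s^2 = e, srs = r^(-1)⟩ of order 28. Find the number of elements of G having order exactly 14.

The elements of order 14 are: r, r^3, r^5, r^9, r^11, r^13.
That's 6.

6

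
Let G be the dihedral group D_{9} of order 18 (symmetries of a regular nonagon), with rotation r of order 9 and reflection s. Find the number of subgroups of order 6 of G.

3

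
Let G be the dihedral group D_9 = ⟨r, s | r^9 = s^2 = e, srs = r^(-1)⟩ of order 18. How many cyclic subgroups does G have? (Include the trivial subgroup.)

Group the elements of G by the cyclic subgroup they generate; each cyclic subgroup of order d accounts for φ(d) elements.
Cyclic subgroups by order — order 1: 1; order 2: 9; order 3: 1; order 9: 1.
Total: 12.

12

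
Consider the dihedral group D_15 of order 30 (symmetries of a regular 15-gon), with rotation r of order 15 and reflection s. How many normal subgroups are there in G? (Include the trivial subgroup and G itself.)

5

G has 28 subgroups. Checking conjugation-invariance by order — order 1: 1/1 normal; order 2: 0/15 normal; order 3: 1/1 normal; order 5: 1/1 normal; order 6: 0/5 normal; order 10: 0/3 normal; order 15: 1/1 normal; order 30: 1/1 normal.
Total normal subgroups: 5.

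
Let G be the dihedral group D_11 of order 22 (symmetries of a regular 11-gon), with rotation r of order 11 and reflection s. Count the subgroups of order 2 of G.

11

|G| = 22 and 2 | 22, so subgroups of order 2 are possible by Lagrange.
The subgroups of order 2 are: {e, r^10s}; {e, r^2s}; {e, r^3s}; {e, r^4s}; … (11 in all).
So G has 11 subgroups of order 2.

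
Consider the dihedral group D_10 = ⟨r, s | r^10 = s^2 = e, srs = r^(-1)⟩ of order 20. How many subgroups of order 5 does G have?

|G| = 20 and 5 | 20, so subgroups of order 5 are possible by Lagrange.
The subgroups of order 5 are: {e, r^2, r^4, r^6, r^8}.
So G has 1 subgroup of order 5.

1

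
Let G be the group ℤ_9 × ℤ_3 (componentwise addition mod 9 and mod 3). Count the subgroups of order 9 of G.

4

|G| = 27 and 9 | 27, so subgroups of order 9 are possible by Lagrange.
The subgroups of order 9 are: {(0,0), (0,1), (0,2), (3,0), (3,1), (3,2), (6,0), (6,1), (6,2)}; {(0,0), (1,0), (2,0), (3,0), (4,0), (5,0), (6,0), (7,0), (8,0)}; {(0,0), (1,1), (2,2), (3,0), (4,1), (5,2), (6,0), (7,1), (8,2)}; {(0,0), (1,2), (2,1), (3,0), (4,2), (5,1), (6,0), (7,2), (8,1)}.
So G has 4 subgroups of order 9.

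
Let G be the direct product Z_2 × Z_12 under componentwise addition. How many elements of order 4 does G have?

4

An element (a,b) has order lcm(ord(a), ord(b)); count pairs with lcm equal to 4.
Enumerating gives 4 such elements.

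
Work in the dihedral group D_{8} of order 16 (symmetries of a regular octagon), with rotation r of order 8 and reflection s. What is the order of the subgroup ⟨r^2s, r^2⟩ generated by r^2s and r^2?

8

|⟨r^2s⟩| = 2 and |⟨r^2⟩| = 4, so |H| is a multiple of lcm(2, 4) = 4 and divides |G| = 16.
Closing under the operation: H = {e, r^2, r^4, r^6, s, r^2s, r^4s, r^6s}, so |H| = 8.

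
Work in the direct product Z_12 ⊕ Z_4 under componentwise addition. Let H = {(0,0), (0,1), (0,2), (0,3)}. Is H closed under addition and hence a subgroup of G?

Yes

|H| = 4 divides |G| = 48, consistent with Lagrange.
H contains the identity, every element's inverse is in H, and H is closed under +: it is a subgroup.
In fact H = ⟨(0,1)⟩.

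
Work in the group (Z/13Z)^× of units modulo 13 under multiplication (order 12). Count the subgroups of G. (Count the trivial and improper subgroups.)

|G| = 12, so by Lagrange every subgroup order divides 12. Divisors: 1, 2, 3, 4, 6, 12.
Subgroups by order — order 1: 1; order 2: 1; order 3: 1; order 4: 1; order 6: 1; order 12: 1.
Total: 1 + 1 + 1 + 1 + 1 + 1 = 6.

6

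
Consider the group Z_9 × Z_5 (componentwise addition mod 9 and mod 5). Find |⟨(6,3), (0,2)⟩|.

15

|⟨(6,3)⟩| = 15 and |⟨(0,2)⟩| = 5, so |H| is a multiple of lcm(15, 5) = 15 and divides |G| = 45.
Closing under the operation: H = {(0,0), (0,1), (0,2), (0,3), (0,4), (3,0), (3,1), (3,2), (3,3), (3,4), (6,0), (6,1), (6,2), (6,3), (6,4)}, so |H| = 15.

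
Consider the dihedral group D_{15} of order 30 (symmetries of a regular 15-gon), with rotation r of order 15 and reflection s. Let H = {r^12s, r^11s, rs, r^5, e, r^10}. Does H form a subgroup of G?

Closure fails: r^11s · r^5 = r^6s ∉ H. So H is not a subgroup.

No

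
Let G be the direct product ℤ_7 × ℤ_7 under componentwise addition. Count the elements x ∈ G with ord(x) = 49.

0

An element (a,b) has order lcm(ord(a), ord(b)); count pairs with lcm equal to 49.
Enumerating gives 0 such elements.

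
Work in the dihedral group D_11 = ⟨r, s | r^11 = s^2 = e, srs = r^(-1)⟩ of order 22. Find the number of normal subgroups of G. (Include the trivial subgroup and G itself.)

3

G has 14 subgroups. Checking conjugation-invariance by order — order 1: 1/1 normal; order 2: 0/11 normal; order 11: 1/1 normal; order 22: 1/1 normal.
Total normal subgroups: 3.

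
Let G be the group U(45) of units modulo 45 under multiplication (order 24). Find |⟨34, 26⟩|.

|⟨34⟩| = 6 and |⟨26⟩| = 2, so |H| is a multiple of lcm(6, 2) = 6 and divides |G| = 24.
Closing under the operation: H = {1, 4, 11, 14, 16, 19, 26, 29, 31, 34, 41, 44}, so |H| = 12.

12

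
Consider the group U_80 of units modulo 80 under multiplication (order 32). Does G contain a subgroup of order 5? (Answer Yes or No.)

No

5 does not divide |G| = 32, so by Lagrange no subgroup of order 5 exists.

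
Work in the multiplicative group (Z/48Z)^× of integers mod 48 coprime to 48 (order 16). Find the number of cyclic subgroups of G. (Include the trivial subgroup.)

12

Group the elements of G by the cyclic subgroup they generate; each cyclic subgroup of order d accounts for φ(d) elements.
Cyclic subgroups by order — order 1: 1; order 2: 7; order 4: 4.
Total: 12.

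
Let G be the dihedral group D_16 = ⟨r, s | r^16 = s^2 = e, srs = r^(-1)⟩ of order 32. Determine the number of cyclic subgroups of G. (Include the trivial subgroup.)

Each element a generates a cyclic subgroup ⟨a⟩; distinct elements may generate the same one (a cyclic group of order d has φ(d) generators).
Cyclic subgroups by order — order 1: 1; order 2: 17; order 4: 1; order 8: 1; order 16: 1.
Total: 21.

21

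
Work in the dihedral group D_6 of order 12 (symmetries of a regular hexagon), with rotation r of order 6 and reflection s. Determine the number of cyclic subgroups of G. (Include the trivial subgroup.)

10

Each element a generates a cyclic subgroup ⟨a⟩; distinct elements may generate the same one (a cyclic group of order d has φ(d) generators).
Cyclic subgroups by order — order 1: 1; order 2: 7; order 3: 1; order 6: 1.
Total: 10.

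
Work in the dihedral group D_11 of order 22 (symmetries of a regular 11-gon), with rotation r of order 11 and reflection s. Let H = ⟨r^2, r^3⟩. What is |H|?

11

|⟨r^2⟩| = 11 and |⟨r^3⟩| = 11, so |H| is a multiple of lcm(11, 11) = 11 and divides |G| = 22.
Closing under the operation: H = {e, r, r^2, r^3, r^4, r^5, r^6, r^7, r^8, r^9, r^10}, so |H| = 11.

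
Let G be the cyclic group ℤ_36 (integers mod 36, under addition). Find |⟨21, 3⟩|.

12

|⟨21⟩| = 12 and |⟨3⟩| = 12, so |H| is a multiple of lcm(12, 12) = 12 and divides |G| = 36.
Closing under the operation: H = {0, 3, 6, 9, 12, 15, 18, 21, 24, 27, 30, 33}, so |H| = 12.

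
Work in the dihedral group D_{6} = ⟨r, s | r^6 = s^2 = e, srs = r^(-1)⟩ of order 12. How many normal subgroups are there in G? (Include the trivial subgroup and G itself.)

G has 16 subgroups. Checking conjugation-invariance by order — order 1: 1/1 normal; order 2: 1/7 normal; order 3: 1/1 normal; order 4: 0/3 normal; order 6: 3/3 normal; order 12: 1/1 normal.
Total normal subgroups: 7.

7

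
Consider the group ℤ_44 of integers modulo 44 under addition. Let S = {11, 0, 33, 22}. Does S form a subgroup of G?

Yes

|S| = 4 divides |G| = 44, consistent with Lagrange.
S contains the identity, every element's inverse is in S, and S is closed under +: it is a subgroup.
In fact S = ⟨33⟩.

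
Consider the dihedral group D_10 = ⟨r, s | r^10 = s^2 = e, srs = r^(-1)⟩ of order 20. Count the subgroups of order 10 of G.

|G| = 20 and 10 | 20, so subgroups of order 10 are possible by Lagrange.
The subgroups of order 10 are: {e, r, r^2, r^3, r^4, r^5, r^6, r^7, r^8, r^9}; {e, r^2, r^4, r^6, r^8, s, r^2s, r^4s, r^6s, r^8s}; {e, r^2, r^4, r^6, r^8, rs, r^3s, r^5s, r^7s, r^9s}.
So G has 3 subgroups of order 10.

3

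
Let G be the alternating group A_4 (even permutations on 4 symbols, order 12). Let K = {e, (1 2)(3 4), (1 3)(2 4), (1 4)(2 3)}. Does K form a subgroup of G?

|K| = 4 divides |G| = 12, consistent with Lagrange.
K contains the identity, every element's inverse is in K, and K is closed under ∘: it is a subgroup.

Yes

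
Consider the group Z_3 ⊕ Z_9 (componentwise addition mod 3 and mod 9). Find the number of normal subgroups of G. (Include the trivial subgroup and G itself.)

10

G is abelian, so every subgroup is normal.
G has 10 subgroups in total, hence 10 normal subgroups.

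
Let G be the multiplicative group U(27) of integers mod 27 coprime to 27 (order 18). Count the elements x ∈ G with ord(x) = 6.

The elements of order 6 are: 8, 17.
That's 2.

2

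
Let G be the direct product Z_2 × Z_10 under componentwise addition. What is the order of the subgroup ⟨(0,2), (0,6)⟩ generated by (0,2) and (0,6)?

|⟨(0,2)⟩| = 5 and |⟨(0,6)⟩| = 5, so |H| is a multiple of lcm(5, 5) = 5 and divides |G| = 20.
Closing under the operation: H = {(0,0), (0,2), (0,4), (0,6), (0,8)}, so |H| = 5.

5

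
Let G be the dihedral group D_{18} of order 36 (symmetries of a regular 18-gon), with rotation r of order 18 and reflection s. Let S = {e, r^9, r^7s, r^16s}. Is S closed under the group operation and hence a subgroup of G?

Yes

|S| = 4 divides |G| = 36, consistent with Lagrange.
S contains the identity, every element's inverse is in S, and S is closed under ·: it is a subgroup.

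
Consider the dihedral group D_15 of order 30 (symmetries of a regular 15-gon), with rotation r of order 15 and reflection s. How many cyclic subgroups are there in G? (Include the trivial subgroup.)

19

Each element a generates a cyclic subgroup ⟨a⟩; distinct elements may generate the same one (a cyclic group of order d has φ(d) generators).
Cyclic subgroups by order — order 1: 1; order 2: 15; order 3: 1; order 5: 1; order 15: 1.
Total: 19.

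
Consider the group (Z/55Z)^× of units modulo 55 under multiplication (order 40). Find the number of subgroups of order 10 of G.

|G| = 40 and 10 | 40, so subgroups of order 10 are possible by Lagrange.
The subgroups of order 10 are: {1, 4, 9, 14, 16, 26, 31, 34, 36, 49}; {1, 16, 19, 24, 26, 29, 31, 36, 39, 54}; {1, 6, 16, 21, 26, 31, 36, 41, 46, 51}.
So G has 3 subgroups of order 10.

3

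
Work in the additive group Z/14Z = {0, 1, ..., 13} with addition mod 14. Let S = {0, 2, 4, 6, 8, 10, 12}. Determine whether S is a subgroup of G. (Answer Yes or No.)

|S| = 7 divides |G| = 14, consistent with Lagrange.
S contains the identity, every element's inverse is in S, and S is closed under +: it is a subgroup.
In fact S = ⟨2⟩.

Yes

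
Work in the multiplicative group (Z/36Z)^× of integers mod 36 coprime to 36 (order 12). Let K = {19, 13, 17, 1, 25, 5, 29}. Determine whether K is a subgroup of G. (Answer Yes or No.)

|K| = 7 does not divide |G| = 12, so by Lagrange K is not a subgroup.

No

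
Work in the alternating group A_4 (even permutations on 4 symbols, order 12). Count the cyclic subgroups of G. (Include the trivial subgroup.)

Group the elements of G by the cyclic subgroup they generate; each cyclic subgroup of order d accounts for φ(d) elements.
Cyclic subgroups by order — order 1: 1; order 2: 3; order 3: 4.
Total: 8.

8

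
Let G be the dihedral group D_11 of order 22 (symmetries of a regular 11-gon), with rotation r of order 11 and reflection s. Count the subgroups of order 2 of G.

11

|G| = 22 and 2 | 22, so subgroups of order 2 are possible by Lagrange.
The subgroups of order 2 are: {e, r^10s}; {e, r^2s}; {e, r^3s}; {e, r^4s}; … (11 in all).
So G has 11 subgroups of order 2.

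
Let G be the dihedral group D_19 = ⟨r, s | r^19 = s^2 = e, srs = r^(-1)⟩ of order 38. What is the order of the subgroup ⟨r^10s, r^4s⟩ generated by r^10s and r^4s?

|⟨r^10s⟩| = 2 and |⟨r^4s⟩| = 2, so |H| is a multiple of lcm(2, 2) = 2 and divides |G| = 38.
Closing {r^10s, r^4s} under the group operation gives all of G, so |H| = 38.

38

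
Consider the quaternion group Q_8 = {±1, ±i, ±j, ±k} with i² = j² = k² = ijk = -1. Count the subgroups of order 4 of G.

|G| = 8 and 4 | 8, so subgroups of order 4 are possible by Lagrange.
The subgroups of order 4 are: {1, -1, i, -i}; {1, -1, j, -j}; {1, -1, k, -k}.
So G has 3 subgroups of order 4.

3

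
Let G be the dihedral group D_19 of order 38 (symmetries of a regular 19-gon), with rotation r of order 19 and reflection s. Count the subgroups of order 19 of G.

|G| = 38 and 19 | 38, so subgroups of order 19 are possible by Lagrange.
The subgroups of order 19 are: {e, r, r^2, r^3, r^4, r^5, r^6, r^7, r^8, r^9, r^10, r^11, r^12, r^13, r^14, r^15, r^16, r^17, r^18}.
So G has 1 subgroup of order 19.

1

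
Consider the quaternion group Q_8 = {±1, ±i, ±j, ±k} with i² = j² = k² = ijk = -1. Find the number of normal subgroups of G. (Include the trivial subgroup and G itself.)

G has 6 subgroups. Checking conjugation-invariance by order — order 1: 1/1 normal; order 2: 1/1 normal; order 4: 3/3 normal; order 8: 1/1 normal.
Total normal subgroups: 6.

6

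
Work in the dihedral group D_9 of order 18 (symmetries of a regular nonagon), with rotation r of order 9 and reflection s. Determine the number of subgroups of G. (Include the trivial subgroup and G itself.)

|G| = 18, so by Lagrange every subgroup order divides 18. Divisors: 1, 2, 3, 6, 9, 18.
Subgroups by order — order 1: 1; order 2: 9; order 3: 1; order 6: 3; order 9: 1; order 18: 1.
Total: 1 + 9 + 1 + 3 + 1 + 1 = 16.

16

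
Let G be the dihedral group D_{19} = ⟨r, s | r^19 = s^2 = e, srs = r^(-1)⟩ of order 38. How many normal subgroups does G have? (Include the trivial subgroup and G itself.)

G has 22 subgroups. Checking conjugation-invariance by order — order 1: 1/1 normal; order 2: 0/19 normal; order 19: 1/1 normal; order 38: 1/1 normal.
Total normal subgroups: 3.

3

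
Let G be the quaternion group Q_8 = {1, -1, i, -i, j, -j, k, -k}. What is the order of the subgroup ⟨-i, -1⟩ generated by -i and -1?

|⟨-i⟩| = 4 and |⟨-1⟩| = 2, so |H| is a multiple of lcm(4, 2) = 4 and divides |G| = 8.
Closing under the operation: H = {1, -1, i, -i}, so |H| = 4.

4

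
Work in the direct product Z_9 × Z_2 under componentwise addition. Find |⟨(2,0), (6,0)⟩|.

|⟨(2,0)⟩| = 9 and |⟨(6,0)⟩| = 3, so |H| is a multiple of lcm(9, 3) = 9 and divides |G| = 18.
Closing under the operation: H = {(0,0), (1,0), (2,0), (3,0), (4,0), (5,0), (6,0), (7,0), (8,0)}, so |H| = 9.

9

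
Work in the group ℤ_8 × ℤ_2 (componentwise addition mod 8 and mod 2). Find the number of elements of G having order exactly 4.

An element (a,b) has order lcm(ord(a), ord(b)); count pairs with lcm equal to 4.
Enumerating gives 4 such elements.

4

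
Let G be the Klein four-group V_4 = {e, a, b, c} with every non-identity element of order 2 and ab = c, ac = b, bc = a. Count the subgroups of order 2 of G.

3

|G| = 4 and 2 | 4, so subgroups of order 2 are possible by Lagrange.
The subgroups of order 2 are: {e, a}; {e, b}; {e, c}.
So G has 3 subgroups of order 2.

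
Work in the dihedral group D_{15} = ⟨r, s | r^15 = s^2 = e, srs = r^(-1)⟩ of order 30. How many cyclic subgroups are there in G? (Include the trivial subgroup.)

Group the elements of G by the cyclic subgroup they generate; each cyclic subgroup of order d accounts for φ(d) elements.
Cyclic subgroups by order — order 1: 1; order 2: 15; order 3: 1; order 5: 1; order 15: 1.
Total: 19.

19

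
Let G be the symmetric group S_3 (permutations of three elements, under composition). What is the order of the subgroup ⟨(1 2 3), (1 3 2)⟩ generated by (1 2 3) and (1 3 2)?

3

|⟨(1 2 3)⟩| = 3 and |⟨(1 3 2)⟩| = 3, so |H| is a multiple of lcm(3, 3) = 3 and divides |G| = 6.
Closing under the operation: H = {e, (1 2 3), (1 3 2)}, so |H| = 3.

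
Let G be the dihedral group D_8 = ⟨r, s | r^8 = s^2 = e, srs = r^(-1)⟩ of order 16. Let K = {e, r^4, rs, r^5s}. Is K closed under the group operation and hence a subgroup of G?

Yes

|K| = 4 divides |G| = 16, consistent with Lagrange.
K contains the identity, every element's inverse is in K, and K is closed under ·: it is a subgroup.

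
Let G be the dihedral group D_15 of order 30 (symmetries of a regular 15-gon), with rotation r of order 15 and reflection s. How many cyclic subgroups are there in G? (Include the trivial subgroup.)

19

A cyclic subgroup of order d is generated by each of its φ(d) elements of order d, so the cyclic subgroups of order d number (#elements of order d)/φ(d).
Cyclic subgroups by order — order 1: 1; order 2: 15; order 3: 1; order 5: 1; order 15: 1.
Total: 19.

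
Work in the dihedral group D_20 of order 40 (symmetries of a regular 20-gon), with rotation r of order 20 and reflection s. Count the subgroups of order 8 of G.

|G| = 40 and 8 | 40, so subgroups of order 8 are possible by Lagrange.
The subgroups of order 8 are: {e, r^5, r^10, r^15, s, r^5s, r^10s, r^15s}; {e, r^5, r^10, r^15, rs, r^6s, r^11s, r^16s}; {e, r^5, r^10, r^15, r^2s, r^7s, r^12s, r^17s}; {e, r^5, r^10, r^15, r^3s, r^8s, r^13s, r^18s}; … (5 in all).
So G has 5 subgroups of order 8.

5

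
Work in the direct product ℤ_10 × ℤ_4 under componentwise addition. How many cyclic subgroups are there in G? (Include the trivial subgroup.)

Group the elements of G by the cyclic subgroup they generate; each cyclic subgroup of order d accounts for φ(d) elements.
Cyclic subgroups by order — order 1: 1; order 2: 3; order 4: 2; order 5: 1; order 10: 3; order 20: 2.
Total: 12.

12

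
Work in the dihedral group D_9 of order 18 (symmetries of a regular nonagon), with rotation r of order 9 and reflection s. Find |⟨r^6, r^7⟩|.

|⟨r^6⟩| = 3 and |⟨r^7⟩| = 9, so |H| is a multiple of lcm(3, 9) = 9 and divides |G| = 18.
Closing under the operation: H = {e, r, r^2, r^3, r^4, r^5, r^6, r^7, r^8}, so |H| = 9.

9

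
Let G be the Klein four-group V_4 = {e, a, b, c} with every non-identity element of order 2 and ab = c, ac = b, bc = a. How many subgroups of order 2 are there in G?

|G| = 4 and 2 | 4, so subgroups of order 2 are possible by Lagrange.
The subgroups of order 2 are: {e, a}; {e, b}; {e, c}.
So G has 3 subgroups of order 2.

3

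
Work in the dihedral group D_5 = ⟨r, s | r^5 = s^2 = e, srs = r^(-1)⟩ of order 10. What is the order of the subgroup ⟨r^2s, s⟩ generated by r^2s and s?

|⟨r^2s⟩| = 2 and |⟨s⟩| = 2, so |H| is a multiple of lcm(2, 2) = 2 and divides |G| = 10.
Closing {r^2s, s} under the group operation gives all of G, so |H| = 10.

10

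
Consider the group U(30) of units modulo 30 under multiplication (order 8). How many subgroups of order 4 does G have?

3

|G| = 8 and 4 | 8, so subgroups of order 4 are possible by Lagrange.
The subgroups of order 4 are: {1, 11, 19, 29}; {1, 7, 13, 19}; {1, 17, 19, 23}.
So G has 3 subgroups of order 4.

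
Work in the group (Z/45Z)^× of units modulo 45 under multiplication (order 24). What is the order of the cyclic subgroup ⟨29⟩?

Compute successive powers of 29 mod 45: 29, 31, 44, 16, 14, 1; 29^6 ≡ 1 (mod 45).
So |⟨29⟩| = 6.

6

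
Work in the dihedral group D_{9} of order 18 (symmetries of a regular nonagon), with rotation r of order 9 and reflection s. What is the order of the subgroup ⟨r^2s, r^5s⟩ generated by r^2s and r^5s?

6

|⟨r^2s⟩| = 2 and |⟨r^5s⟩| = 2, so |H| is a multiple of lcm(2, 2) = 2 and divides |G| = 18.
Closing under the operation: H = {e, r^3, r^6, r^2s, r^5s, r^8s}, so |H| = 6.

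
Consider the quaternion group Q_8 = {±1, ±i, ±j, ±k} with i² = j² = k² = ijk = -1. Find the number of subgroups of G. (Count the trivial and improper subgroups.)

|G| = 8, so by Lagrange every subgroup order divides 8. Divisors: 1, 2, 4, 8.
Subgroups by order — order 1: 1; order 2: 1; order 4: 3; order 8: 1.
Total: 1 + 1 + 3 + 1 = 6.

6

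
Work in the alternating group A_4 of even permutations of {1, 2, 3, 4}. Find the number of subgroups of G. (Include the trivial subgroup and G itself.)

10

|G| = 12, so by Lagrange every subgroup order divides 12. Divisors: 1, 2, 3, 4, 6, 12.
Subgroups by order — order 1: 1; order 2: 3; order 3: 4; order 4: 1; order 6: 0; order 12: 1.
Total: 1 + 3 + 4 + 1 + 0 + 1 = 10.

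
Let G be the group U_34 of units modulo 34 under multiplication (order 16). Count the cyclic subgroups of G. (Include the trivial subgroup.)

Each element a generates a cyclic subgroup ⟨a⟩; distinct elements may generate the same one (a cyclic group of order d has φ(d) generators).
Cyclic subgroups by order — order 1: 1; order 2: 1; order 4: 1; order 8: 1; order 16: 1.
Total: 5.

5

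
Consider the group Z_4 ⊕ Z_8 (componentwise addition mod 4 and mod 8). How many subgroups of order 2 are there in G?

|G| = 32 and 2 | 32, so subgroups of order 2 are possible by Lagrange.
The subgroups of order 2 are: {(0,0), (0,4)}; {(0,0), (2,0)}; {(0,0), (2,4)}.
So G has 3 subgroups of order 2.

3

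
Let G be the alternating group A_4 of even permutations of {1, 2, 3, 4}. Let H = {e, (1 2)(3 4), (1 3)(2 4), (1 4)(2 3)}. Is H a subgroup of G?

|H| = 4 divides |G| = 12, consistent with Lagrange.
H contains the identity, every element's inverse is in H, and H is closed under ∘: it is a subgroup.

Yes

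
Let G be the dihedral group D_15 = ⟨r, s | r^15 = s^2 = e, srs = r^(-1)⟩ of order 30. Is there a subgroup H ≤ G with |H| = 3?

3 | 30. A subgroup of order 3 is {e, r^5, r^10}.

Yes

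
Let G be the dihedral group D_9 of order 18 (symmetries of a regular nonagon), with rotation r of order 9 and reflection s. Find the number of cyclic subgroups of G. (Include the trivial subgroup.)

Group the elements of G by the cyclic subgroup they generate; each cyclic subgroup of order d accounts for φ(d) elements.
Cyclic subgroups by order — order 1: 1; order 2: 9; order 3: 1; order 9: 1.
Total: 12.

12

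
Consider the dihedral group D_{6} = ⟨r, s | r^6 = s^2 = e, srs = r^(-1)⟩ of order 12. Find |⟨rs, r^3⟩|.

4

|⟨rs⟩| = 2 and |⟨r^3⟩| = 2, so |H| is a multiple of lcm(2, 2) = 2 and divides |G| = 12.
Closing under the operation: H = {e, r^3, rs, r^4s}, so |H| = 4.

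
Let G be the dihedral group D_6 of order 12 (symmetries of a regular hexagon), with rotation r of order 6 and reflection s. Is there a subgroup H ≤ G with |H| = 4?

Yes

4 | 12. A subgroup of order 4 is {e, r^3, r^2s, r^5s}.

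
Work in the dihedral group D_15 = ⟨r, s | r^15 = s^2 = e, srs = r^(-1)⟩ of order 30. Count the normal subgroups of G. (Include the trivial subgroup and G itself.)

G has 28 subgroups. Checking conjugation-invariance by order — order 1: 1/1 normal; order 2: 0/15 normal; order 3: 1/1 normal; order 5: 1/1 normal; order 6: 0/5 normal; order 10: 0/3 normal; order 15: 1/1 normal; order 30: 1/1 normal.
Total normal subgroups: 5.

5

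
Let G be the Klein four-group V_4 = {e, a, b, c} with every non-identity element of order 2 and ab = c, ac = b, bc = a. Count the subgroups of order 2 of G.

|G| = 4 and 2 | 4, so subgroups of order 2 are possible by Lagrange.
The subgroups of order 2 are: {e, a}; {e, b}; {e, c}.
So G has 3 subgroups of order 2.

3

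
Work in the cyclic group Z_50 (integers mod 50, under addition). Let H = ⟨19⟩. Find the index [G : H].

|⟨19⟩| = 50 and |G| = 50.
By Lagrange, [G : H] = |G|/|H| = 50/50 = 1.

1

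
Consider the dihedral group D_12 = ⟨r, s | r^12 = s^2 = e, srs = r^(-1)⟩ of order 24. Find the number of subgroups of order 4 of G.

7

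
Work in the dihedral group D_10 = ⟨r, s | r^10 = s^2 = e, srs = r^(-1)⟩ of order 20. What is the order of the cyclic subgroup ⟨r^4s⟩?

2

Computing powers of r^4s: the smallest k with (r^4s)^k = e is k = 2.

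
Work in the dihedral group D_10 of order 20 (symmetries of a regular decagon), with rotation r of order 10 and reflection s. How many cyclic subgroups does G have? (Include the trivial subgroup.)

Each element a generates a cyclic subgroup ⟨a⟩; distinct elements may generate the same one (a cyclic group of order d has φ(d) generators).
Cyclic subgroups by order — order 1: 1; order 2: 11; order 5: 1; order 10: 1.
Total: 14.

14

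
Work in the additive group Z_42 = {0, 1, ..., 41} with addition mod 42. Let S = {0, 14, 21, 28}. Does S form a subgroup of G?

|S| = 4 does not divide |G| = 42, so by Lagrange S is not a subgroup.

No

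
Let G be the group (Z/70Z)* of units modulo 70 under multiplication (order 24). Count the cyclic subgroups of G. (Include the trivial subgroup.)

12

A cyclic subgroup of order d is generated by each of its φ(d) elements of order d, so the cyclic subgroups of order d number (#elements of order d)/φ(d).
Cyclic subgroups by order — order 1: 1; order 2: 3; order 3: 1; order 4: 2; order 6: 3; order 12: 2.
Total: 12.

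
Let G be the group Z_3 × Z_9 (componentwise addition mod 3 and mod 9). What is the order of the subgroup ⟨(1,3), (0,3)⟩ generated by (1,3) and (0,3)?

|⟨(1,3)⟩| = 3 and |⟨(0,3)⟩| = 3, so |H| is a multiple of lcm(3, 3) = 3 and divides |G| = 27.
Closing under the operation: H = {(0,0), (0,3), (0,6), (1,0), (1,3), (1,6), (2,0), (2,3), (2,6)}, so |H| = 9.

9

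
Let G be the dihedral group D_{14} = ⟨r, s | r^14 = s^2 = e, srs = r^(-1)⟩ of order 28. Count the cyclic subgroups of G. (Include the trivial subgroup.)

18

Each element a generates a cyclic subgroup ⟨a⟩; distinct elements may generate the same one (a cyclic group of order d has φ(d) generators).
Cyclic subgroups by order — order 1: 1; order 2: 15; order 7: 1; order 14: 1.
Total: 18.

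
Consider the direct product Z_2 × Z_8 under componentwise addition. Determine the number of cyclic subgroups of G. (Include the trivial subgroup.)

A cyclic subgroup of order d is generated by each of its φ(d) elements of order d, so the cyclic subgroups of order d number (#elements of order d)/φ(d).
Cyclic subgroups by order — order 1: 1; order 2: 3; order 4: 2; order 8: 2.
Total: 8.

8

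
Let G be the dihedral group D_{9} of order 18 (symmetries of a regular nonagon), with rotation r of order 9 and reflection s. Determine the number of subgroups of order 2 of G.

9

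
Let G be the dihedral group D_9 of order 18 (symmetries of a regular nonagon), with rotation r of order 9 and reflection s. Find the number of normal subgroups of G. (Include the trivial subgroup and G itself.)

4

G has 16 subgroups. Checking conjugation-invariance by order — order 1: 1/1 normal; order 2: 0/9 normal; order 3: 1/1 normal; order 6: 0/3 normal; order 9: 1/1 normal; order 18: 1/1 normal.
Total normal subgroups: 4.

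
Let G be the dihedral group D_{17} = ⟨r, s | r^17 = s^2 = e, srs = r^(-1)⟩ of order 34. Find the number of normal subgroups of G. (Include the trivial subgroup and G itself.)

G has 20 subgroups. Checking conjugation-invariance by order — order 1: 1/1 normal; order 2: 0/17 normal; order 17: 1/1 normal; order 34: 1/1 normal.
Total normal subgroups: 3.

3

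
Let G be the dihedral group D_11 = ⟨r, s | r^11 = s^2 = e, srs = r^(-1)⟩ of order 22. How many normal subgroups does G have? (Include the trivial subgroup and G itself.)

3

G has 14 subgroups. Checking conjugation-invariance by order — order 1: 1/1 normal; order 2: 0/11 normal; order 11: 1/1 normal; order 22: 1/1 normal.
Total normal subgroups: 3.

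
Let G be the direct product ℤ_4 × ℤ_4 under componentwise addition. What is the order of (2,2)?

2

The order of (2,2) in Z_4 × Z_4 is lcm(ord(2) in Z_4, ord(2) in Z_4).
ord(2) = 2 and ord(2) = 2, so |⟨(2,2)⟩| = lcm(2, 2) = 2.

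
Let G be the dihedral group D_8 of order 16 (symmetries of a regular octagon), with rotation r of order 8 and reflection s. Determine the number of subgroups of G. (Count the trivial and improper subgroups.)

19

|G| = 16, so by Lagrange every subgroup order divides 16. Divisors: 1, 2, 4, 8, 16.
Subgroups by order — order 1: 1; order 2: 9; order 4: 5; order 8: 3; order 16: 1.
Total: 1 + 9 + 5 + 3 + 1 = 19.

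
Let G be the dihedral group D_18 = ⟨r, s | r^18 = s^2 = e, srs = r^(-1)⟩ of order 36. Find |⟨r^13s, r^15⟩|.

|⟨r^13s⟩| = 2 and |⟨r^15⟩| = 6, so |H| is a multiple of lcm(2, 6) = 6 and divides |G| = 36.
Closing under the operation: H = {e, r^3, r^6, r^9, r^12, r^15, rs, r^4s, r^7s, r^10s, r^13s, r^16s}, so |H| = 12.

12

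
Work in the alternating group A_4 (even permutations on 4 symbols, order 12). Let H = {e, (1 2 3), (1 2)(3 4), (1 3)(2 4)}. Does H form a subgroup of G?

(1 2 3) ∈ H but its inverse (1 3 2) ∉ H, so H is not a subgroup.

No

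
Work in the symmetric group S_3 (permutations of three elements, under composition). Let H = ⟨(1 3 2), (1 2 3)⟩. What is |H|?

|⟨(1 3 2)⟩| = 3 and |⟨(1 2 3)⟩| = 3, so |H| is a multiple of lcm(3, 3) = 3 and divides |G| = 6.
Closing under the operation: H = {e, (1 2 3), (1 3 2)}, so |H| = 3.

3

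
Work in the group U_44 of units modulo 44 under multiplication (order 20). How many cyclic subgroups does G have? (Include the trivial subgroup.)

Group the elements of G by the cyclic subgroup they generate; each cyclic subgroup of order d accounts for φ(d) elements.
Cyclic subgroups by order — order 1: 1; order 2: 3; order 5: 1; order 10: 3.
Total: 8.

8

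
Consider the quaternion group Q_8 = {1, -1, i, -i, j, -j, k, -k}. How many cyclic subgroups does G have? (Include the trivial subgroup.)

5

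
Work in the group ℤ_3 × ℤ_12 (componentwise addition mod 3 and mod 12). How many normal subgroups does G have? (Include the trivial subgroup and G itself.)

18

G is abelian, so every subgroup is normal.
G has 18 subgroups in total, hence 18 normal subgroups.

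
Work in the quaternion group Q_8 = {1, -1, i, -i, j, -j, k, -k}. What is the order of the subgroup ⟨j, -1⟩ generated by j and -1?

4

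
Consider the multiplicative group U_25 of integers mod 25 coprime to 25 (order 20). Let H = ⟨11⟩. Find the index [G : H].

4

|⟨11⟩| = 5 and |G| = 20.
By Lagrange, [G : H] = |G|/|H| = 20/5 = 4.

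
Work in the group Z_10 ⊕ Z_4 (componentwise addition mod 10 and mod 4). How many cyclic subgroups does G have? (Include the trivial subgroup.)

A cyclic subgroup of order d is generated by each of its φ(d) elements of order d, so the cyclic subgroups of order d number (#elements of order d)/φ(d).
Cyclic subgroups by order — order 1: 1; order 2: 3; order 4: 2; order 5: 1; order 10: 3; order 20: 2.
Total: 12.

12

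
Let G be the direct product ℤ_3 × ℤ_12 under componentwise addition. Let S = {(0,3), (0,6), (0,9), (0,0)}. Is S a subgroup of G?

Yes

|S| = 4 divides |G| = 36, consistent with Lagrange.
S contains the identity, every element's inverse is in S, and S is closed under +: it is a subgroup.
In fact S = ⟨(0,3)⟩.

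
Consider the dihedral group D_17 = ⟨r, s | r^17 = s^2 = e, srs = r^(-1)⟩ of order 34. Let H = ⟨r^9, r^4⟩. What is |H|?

|⟨r^9⟩| = 17 and |⟨r^4⟩| = 17, so |H| is a multiple of lcm(17, 17) = 17 and divides |G| = 34.
Closing under the operation: H = {e, r, r^2, r^3, r^4, r^5, r^6, r^7, r^8, r^9, r^10, r^11, r^12, r^13, r^14, r^15, r^16}, so |H| = 17.

17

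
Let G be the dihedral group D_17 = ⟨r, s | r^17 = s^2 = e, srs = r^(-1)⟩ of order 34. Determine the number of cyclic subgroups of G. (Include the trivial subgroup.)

19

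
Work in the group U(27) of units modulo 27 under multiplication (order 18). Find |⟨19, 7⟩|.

|⟨19⟩| = 3 and |⟨7⟩| = 9, so |H| is a multiple of lcm(3, 9) = 9 and divides |G| = 18.
Closing under the operation: H = {1, 4, 7, 10, 13, 16, 19, 22, 25}, so |H| = 9.

9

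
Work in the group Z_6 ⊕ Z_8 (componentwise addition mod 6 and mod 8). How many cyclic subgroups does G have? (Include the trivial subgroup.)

Each element a generates a cyclic subgroup ⟨a⟩; distinct elements may generate the same one (a cyclic group of order d has φ(d) generators).
Cyclic subgroups by order — order 1: 1; order 2: 3; order 3: 1; order 4: 2; order 6: 3; order 8: 2; order 12: 2; order 24: 2.
Total: 16.

16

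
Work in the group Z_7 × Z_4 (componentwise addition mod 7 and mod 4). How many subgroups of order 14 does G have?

|G| = 28 and 14 | 28, so subgroups of order 14 are possible by Lagrange.
The subgroups of order 14 are: {(0,0), (0,2), (1,0), (1,2), (2,0), (2,2), (3,0), (3,2), (4,0), (4,2), (5,0), (5,2), (6,0), (6,2)}.
So G has 1 subgroup of order 14.

1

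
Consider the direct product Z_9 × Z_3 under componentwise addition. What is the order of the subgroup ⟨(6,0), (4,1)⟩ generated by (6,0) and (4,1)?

9

|⟨(6,0)⟩| = 3 and |⟨(4,1)⟩| = 9, so |H| is a multiple of lcm(3, 9) = 9 and divides |G| = 27.
Closing under the operation: H = {(0,0), (1,1), (2,2), (3,0), (4,1), (5,2), (6,0), (7,1), (8,2)}, so |H| = 9.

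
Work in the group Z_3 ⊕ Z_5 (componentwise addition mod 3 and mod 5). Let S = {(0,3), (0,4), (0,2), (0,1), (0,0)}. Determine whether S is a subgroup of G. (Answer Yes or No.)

Yes

|S| = 5 divides |G| = 15, consistent with Lagrange.
S contains the identity, every element's inverse is in S, and S is closed under +: it is a subgroup.
In fact S = ⟨(0,1)⟩.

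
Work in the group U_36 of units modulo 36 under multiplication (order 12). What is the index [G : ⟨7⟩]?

|⟨7⟩| = 6 and |G| = 12.
By Lagrange, [G : H] = |G|/|H| = 12/6 = 2.

2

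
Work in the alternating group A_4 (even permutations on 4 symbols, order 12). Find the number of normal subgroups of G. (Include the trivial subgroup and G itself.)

3

G has 10 subgroups. Checking conjugation-invariance by order — order 1: 1/1 normal; order 2: 0/3 normal; order 3: 0/4 normal; order 4: 1/1 normal; order 12: 1/1 normal.
Total normal subgroups: 3.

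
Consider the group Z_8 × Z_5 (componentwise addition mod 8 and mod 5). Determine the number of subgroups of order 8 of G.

|G| = 40 and 8 | 40, so subgroups of order 8 are possible by Lagrange.
The subgroups of order 8 are: {(0,0), (1,0), (2,0), (3,0), (4,0), (5,0), (6,0), (7,0)}.
So G has 1 subgroup of order 8.

1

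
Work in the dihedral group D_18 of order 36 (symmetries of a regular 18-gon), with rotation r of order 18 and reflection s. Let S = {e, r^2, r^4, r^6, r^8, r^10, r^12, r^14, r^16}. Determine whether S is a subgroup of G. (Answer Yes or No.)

|S| = 9 divides |G| = 36, consistent with Lagrange.
S contains the identity, every element's inverse is in S, and S is closed under ·: it is a subgroup.
In fact S = ⟨r^4⟩.

Yes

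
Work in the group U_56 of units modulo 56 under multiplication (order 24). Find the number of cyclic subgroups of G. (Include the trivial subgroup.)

16

Each element a generates a cyclic subgroup ⟨a⟩; distinct elements may generate the same one (a cyclic group of order d has φ(d) generators).
Cyclic subgroups by order — order 1: 1; order 2: 7; order 3: 1; order 6: 7.
Total: 16.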